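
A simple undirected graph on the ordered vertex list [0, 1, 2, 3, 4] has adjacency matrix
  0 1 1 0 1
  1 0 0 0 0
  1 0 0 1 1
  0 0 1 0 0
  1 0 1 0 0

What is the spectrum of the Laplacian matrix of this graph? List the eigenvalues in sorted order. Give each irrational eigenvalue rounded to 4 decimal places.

With the vertex order [0, 1, 2, 3, 4], the degrees are [3, 1, 3, 1, 2], giving D = diag(3, 1, 3, 1, 2) and L = D - A. The multiplicity of 0 as a Laplacian eigenvalue equals the number of connected components. The largest eigenvalue, 4.3028, is at most the vertex count 5. There is one zero in the spectrum, matching the 1 component.

[0, 0.6972, 1.3820, 3.6180, 4.3028]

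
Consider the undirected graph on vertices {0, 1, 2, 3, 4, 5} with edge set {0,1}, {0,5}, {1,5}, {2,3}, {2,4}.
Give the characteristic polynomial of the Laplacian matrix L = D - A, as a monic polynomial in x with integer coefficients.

Each diagonal entry of L is the vertex degree and each off-diagonal entry is -1 where an edge is present, 0 otherwise; in the order [0, 1, 2, 3, 4, 5] the diagonal is [2, 2, 2, 1, 1, 2]. The eigenvalues of L are [0, 0, 1, 3, 3, 3]; the characteristic polynomial is the product of (x - lambda_i), which multiplies out to x^6 - 10x^5 + 36x^4 - 54x^3 + 27x^2. Since p(0) = det(-L) = 0, x divides p(x). The largest eigenvalue, 3, is at most the vertex count 6. There are 2 zeros in the spectrum, matching the 2 components.

x^6 - 10x^5 + 36x^4 - 54x^3 + 27x^2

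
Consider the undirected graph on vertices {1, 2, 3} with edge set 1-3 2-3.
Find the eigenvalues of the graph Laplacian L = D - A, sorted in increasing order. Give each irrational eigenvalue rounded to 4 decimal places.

Each diagonal entry of L is the vertex degree and each off-diagonal entry is -1 where an edge is present, 0 otherwise; in the order [1, 2, 3] the diagonal is [1, 1, 2]. The multiplicity of 0 as a Laplacian eigenvalue equals the number of connected components. By the matrix-tree theorem the graph has (1/3) * product of the nonzero eigenvalues = 1 spanning tree.

[0, 1, 3]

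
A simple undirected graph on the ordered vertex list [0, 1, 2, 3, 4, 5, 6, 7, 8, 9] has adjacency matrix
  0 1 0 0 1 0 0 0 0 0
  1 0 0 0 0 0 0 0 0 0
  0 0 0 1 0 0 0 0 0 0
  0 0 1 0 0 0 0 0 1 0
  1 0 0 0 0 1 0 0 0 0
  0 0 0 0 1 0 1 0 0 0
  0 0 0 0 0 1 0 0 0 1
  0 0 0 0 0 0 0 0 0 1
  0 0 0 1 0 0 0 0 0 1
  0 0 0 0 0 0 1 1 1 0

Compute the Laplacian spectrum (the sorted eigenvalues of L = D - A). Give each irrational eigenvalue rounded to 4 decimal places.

With the vertex order [0, 1, 2, 3, 4, 5, 6, 7, 8, 9], the degrees are [2, 1, 1, 2, 2, 2, 2, 1, 2, 3], giving D = diag(2, 1, 1, 2, 2, 2, 2, 1, 2, 3) and L = D - A. Diagonalising L (or applying a numerical eigensolver to the 10x10 matrix) gives the spectrum above. The single zero eigenvalue shows the graph is connected. The largest eigenvalue, 4.3721, is at most the vertex count 10.

[0, 0.1172, 0.3820, 0.7586, 1.3820, 1.6674, 2.6180, 3.0846, 3.6180, 4.3721]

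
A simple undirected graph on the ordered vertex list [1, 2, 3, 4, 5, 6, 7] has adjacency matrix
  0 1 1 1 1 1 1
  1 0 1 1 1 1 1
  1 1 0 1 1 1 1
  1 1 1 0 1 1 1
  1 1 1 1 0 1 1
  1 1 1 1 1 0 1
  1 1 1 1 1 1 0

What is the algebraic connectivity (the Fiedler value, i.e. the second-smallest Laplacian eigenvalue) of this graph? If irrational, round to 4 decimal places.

Each diagonal entry of L is the vertex degree and each off-diagonal entry is -1 where an edge is present, 0 otherwise; in the order [1, 2, 3, 4, 5, 6, 7] the diagonal is [6, 6, 6, 6, 6, 6, 6]. Computing the eigenvalues of L and sorting gives [0, 7, 7, 7, 7, 7, 7]. The Fiedler value lambda_2 = 7 is strictly positive, so the graph is connected.

7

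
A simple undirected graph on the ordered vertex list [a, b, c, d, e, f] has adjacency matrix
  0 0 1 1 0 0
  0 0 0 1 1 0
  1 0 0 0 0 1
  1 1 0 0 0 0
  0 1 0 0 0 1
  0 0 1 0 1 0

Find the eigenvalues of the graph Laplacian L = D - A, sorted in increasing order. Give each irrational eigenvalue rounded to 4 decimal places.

[0, 1, 1, 3, 3, 4]

Each diagonal entry of L is the vertex degree and each off-diagonal entry is -1 where an edge is present, 0 otherwise; in the order [a, b, c, d, e, f] the diagonal is [2, 2, 2, 2, 2, 2]. L is symmetric positive semidefinite, so every eigenvalue is real and nonnegative.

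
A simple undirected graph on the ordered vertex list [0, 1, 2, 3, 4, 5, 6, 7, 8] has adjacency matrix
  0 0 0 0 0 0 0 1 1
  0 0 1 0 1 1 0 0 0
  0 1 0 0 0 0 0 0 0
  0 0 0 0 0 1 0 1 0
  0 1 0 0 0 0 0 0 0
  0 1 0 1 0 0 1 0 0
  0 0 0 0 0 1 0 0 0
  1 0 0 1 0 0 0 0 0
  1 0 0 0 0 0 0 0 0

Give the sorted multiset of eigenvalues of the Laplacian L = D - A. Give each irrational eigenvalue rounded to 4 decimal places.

[0, 0.1627, 0.5321, 1, 1, 2.0892, 3, 3.5723, 4.6437]

With the vertex order [0, 1, 2, 3, 4, 5, 6, 7, 8], the degrees are [2, 3, 1, 2, 1, 3, 1, 2, 1], giving D = diag(2, 3, 1, 2, 1, 3, 1, 2, 1) and L = D - A. L is symmetric positive semidefinite, so every eigenvalue is real and nonnegative. The single zero eigenvalue shows the graph is connected. There is one zero in the spectrum, matching the 1 component.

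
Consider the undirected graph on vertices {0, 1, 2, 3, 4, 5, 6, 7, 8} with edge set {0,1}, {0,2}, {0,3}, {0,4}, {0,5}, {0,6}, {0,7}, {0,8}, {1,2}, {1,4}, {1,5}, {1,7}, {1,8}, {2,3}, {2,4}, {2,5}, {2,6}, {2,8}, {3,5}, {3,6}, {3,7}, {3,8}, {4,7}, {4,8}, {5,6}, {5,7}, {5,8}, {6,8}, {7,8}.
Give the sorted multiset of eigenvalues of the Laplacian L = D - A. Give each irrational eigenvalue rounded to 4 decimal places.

Reading degrees in the order [0, 1, 2, 3, 4, 5, 6, 7, 8] gives [8, 6, 7, 6, 5, 7, 5, 6, 8]; set D = diag(8, 6, 7, 6, 5, 7, 5, 6, 8) and form L = D - A. The multiplicity of 0 as a Laplacian eigenvalue equals the number of connected components. The largest eigenvalue, 9, is at most the vertex count 9. By the matrix-tree theorem the graph has (1/9) * product of the nonzero eigenvalues = 668745 spanning trees.

[0, 4.1392, 5.7459, 6.3820, 7, 8.1149, 8.6180, 9, 9]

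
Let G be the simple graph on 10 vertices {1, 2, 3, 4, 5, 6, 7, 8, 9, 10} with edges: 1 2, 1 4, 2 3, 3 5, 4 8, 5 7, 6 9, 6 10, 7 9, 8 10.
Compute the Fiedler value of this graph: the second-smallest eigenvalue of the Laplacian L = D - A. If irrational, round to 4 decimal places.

0.3820

Reading degrees in the order [1, 2, 3, 4, 5, 6, 7, 8, 9, 10] gives [2, 2, 2, 2, 2, 2, 2, 2, 2, 2]; set D = diag(2, 2, 2, 2, 2, 2, 2, 2, 2, 2) and form L = D - A. The smallest Laplacian eigenvalue is always 0. The next one, lambda_2 = 0.3820, measures how hard the graph is to disconnect: larger values mean better connectivity. The largest eigenvalue, 4, is at most the vertex count 10.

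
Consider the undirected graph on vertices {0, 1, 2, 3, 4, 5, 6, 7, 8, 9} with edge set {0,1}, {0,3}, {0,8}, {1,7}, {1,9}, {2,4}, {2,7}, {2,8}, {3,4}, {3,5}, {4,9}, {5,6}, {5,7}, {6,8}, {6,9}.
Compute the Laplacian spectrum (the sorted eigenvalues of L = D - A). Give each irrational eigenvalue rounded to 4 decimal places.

Reading degrees in the order [0, 1, 2, 3, 4, 5, 6, 7, 8, 9] gives [3, 3, 3, 3, 3, 3, 3, 3, 3, 3]; set D = diag(3, 3, 3, 3, 3, 3, 3, 3, 3, 3) and form L = D - A. L is symmetric positive semidefinite, so every eigenvalue is real and nonnegative. The largest eigenvalue, 5, is at most the vertex count 10.

[0, 2, 2, 2, 2, 2, 5, 5, 5, 5]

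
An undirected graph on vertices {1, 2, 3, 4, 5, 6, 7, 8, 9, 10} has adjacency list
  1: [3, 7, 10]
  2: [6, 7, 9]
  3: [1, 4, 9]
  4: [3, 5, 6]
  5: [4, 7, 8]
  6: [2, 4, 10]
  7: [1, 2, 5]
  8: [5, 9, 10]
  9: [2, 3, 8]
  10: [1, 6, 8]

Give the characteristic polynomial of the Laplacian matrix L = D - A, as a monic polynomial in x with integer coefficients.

Each diagonal entry of L is the vertex degree and each off-diagonal entry is -1 where an edge is present, 0 otherwise; in the order [1, 2, 3, 4, 5, 6, 7, 8, 9, 10] the diagonal is [3, 3, 3, 3, 3, 3, 3, 3, 3, 3]. L has integer entries, so p(x) = det(xI - L) has integer coefficients. Expanding the determinant yields x^10 - 30x^9 + 390x^8 - 2880x^7 + 13305x^6 - 39882x^5 + 77640x^4 - 94800x^3 + 66000x^2 - 20000x. The constant term is 0 because L is singular (the all-ones vector lies in its kernel).

x^10 - 30x^9 + 390x^8 - 2880x^7 + 13305x^6 - 39882x^5 + 77640x^4 - 94800x^3 + 66000x^2 - 20000x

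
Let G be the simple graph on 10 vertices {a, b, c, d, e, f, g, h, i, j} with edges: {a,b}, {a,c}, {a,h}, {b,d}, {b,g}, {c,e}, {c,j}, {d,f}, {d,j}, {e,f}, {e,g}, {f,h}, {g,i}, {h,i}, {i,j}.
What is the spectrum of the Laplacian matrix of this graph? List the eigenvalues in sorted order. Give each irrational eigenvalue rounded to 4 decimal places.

[0, 2, 2, 2, 2, 2, 5, 5, 5, 5]

With the vertex order [a, b, c, d, e, f, g, h, i, j], the degrees are [3, 3, 3, 3, 3, 3, 3, 3, 3, 3], giving D = diag(3, 3, 3, 3, 3, 3, 3, 3, 3, 3) and L = D - A. L is symmetric positive semidefinite, so every eigenvalue is real and nonnegative. The single zero eigenvalue shows the graph is connected. The eigenvalues sum to 30, which equals trace(L) = 2|E|.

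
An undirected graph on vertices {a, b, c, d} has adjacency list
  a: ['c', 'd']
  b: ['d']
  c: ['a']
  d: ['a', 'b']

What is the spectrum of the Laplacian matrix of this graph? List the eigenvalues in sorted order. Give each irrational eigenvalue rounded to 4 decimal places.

[0, 0.5858, 2, 3.4142]

Reading degrees in the order [a, b, c, d] gives [2, 1, 1, 2]; set D = diag(2, 1, 1, 2) and form L = D - A. The multiplicity of 0 as a Laplacian eigenvalue equals the number of connected components. By the matrix-tree theorem the graph has (1/4) * product of the nonzero eigenvalues = 1 spanning tree.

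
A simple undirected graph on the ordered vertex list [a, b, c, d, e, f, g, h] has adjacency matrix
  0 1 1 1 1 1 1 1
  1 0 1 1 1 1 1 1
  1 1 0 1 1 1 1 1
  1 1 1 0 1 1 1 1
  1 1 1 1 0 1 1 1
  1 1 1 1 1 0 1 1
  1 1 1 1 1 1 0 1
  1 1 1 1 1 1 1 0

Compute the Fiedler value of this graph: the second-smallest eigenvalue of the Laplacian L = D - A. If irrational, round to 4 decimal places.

8

Reading degrees in the order [a, b, c, d, e, f, g, h] gives [7, 7, 7, 7, 7, 7, 7, 7]; set D = diag(7, 7, 7, 7, 7, 7, 7, 7) and form L = D - A. The smallest Laplacian eigenvalue is always 0. The next one, lambda_2 = 8, measures how hard the graph is to disconnect: larger values mean better connectivity. By the matrix-tree theorem the graph has (1/8) * product of the nonzero eigenvalues = 262144 spanning trees.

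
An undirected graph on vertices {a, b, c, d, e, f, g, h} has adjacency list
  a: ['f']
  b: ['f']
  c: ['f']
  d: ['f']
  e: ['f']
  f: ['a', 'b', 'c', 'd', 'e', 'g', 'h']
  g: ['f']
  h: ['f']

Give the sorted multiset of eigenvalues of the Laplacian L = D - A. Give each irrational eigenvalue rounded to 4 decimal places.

[0, 1, 1, 1, 1, 1, 1, 8]

With the vertex order [a, b, c, d, e, f, g, h], the degrees are [1, 1, 1, 1, 1, 7, 1, 1], giving D = diag(1, 1, 1, 1, 1, 7, 1, 1) and L = D - A. Since every row of L sums to 0, the all-ones vector is in the kernel and 0 is an eigenvalue. The single zero eigenvalue shows the graph is connected. By the matrix-tree theorem the graph has (1/8) * product of the nonzero eigenvalues = 1 spanning tree.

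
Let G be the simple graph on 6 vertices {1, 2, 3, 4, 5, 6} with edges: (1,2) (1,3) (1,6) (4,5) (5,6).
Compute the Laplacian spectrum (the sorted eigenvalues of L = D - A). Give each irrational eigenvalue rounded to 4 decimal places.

[0, 0.3249, 1, 1.4608, 3, 4.2143]

Each diagonal entry of L is the vertex degree and each off-diagonal entry is -1 where an edge is present, 0 otherwise; in the order [1, 2, 3, 4, 5, 6] the diagonal is [3, 1, 1, 1, 2, 2]. L is symmetric positive semidefinite, so every eigenvalue is real and nonnegative. There is one zero in the spectrum, matching the 1 component. By the matrix-tree theorem the graph has (1/6) * product of the nonzero eigenvalues = 1 spanning tree.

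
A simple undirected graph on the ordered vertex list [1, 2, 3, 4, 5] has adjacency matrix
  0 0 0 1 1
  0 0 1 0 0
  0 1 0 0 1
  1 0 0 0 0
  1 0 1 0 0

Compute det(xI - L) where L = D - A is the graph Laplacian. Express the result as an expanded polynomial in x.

x^5 - 8x^4 + 21x^3 - 20x^2 + 5x

Reading degrees in the order [1, 2, 3, 4, 5] gives [2, 1, 2, 1, 2]; set D = diag(2, 1, 2, 1, 2) and form L = D - A. Computing det(xI - L) by cofactor expansion (or equivalently via sum-over-permutations) gives x^5 - 8x^4 + 21x^3 - 20x^2 + 5x. The constant term is 0 because L is singular (the all-ones vector lies in its kernel). By the matrix-tree theorem the graph has (1/5) * product of the nonzero eigenvalues = 1 spanning tree. The largest eigenvalue, 3.6180, is at most the vertex count 5.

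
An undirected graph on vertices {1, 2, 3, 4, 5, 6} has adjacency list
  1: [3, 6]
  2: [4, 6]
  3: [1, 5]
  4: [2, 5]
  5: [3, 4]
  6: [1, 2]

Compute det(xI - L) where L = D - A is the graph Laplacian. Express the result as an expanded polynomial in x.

Reading degrees in the order [1, 2, 3, 4, 5, 6] gives [2, 2, 2, 2, 2, 2]; set D = diag(2, 2, 2, 2, 2, 2) and form L = D - A. Computing det(xI - L) by cofactor expansion (or equivalently via sum-over-permutations) gives x^6 - 12x^5 + 54x^4 - 112x^3 + 105x^2 - 36x. Since p(0) = det(-L) = 0, x divides p(x). There is one zero in the spectrum, matching the 1 component.

x^6 - 12x^5 + 54x^4 - 112x^3 + 105x^2 - 36x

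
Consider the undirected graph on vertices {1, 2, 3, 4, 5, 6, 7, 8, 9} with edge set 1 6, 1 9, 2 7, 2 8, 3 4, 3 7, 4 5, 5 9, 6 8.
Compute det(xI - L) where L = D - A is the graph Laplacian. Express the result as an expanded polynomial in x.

x^9 - 18x^8 + 135x^7 - 546x^6 + 1287x^5 - 1782x^4 + 1386x^3 - 540x^2 + 81x

With the vertex order [1, 2, 3, 4, 5, 6, 7, 8, 9], the degrees are [2, 2, 2, 2, 2, 2, 2, 2, 2], giving D = diag(2, 2, 2, 2, 2, 2, 2, 2, 2) and L = D - A. Computing det(xI - L) by cofactor expansion (or equivalently via sum-over-permutations) gives x^9 - 18x^8 + 135x^7 - 546x^6 + 1287x^5 - 1782x^4 + 1386x^3 - 540x^2 + 81x. Since p(0) = det(-L) = 0, x divides p(x).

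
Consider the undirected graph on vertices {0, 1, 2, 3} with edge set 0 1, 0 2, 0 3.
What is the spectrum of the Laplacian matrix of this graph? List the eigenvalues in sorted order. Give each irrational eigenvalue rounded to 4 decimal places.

[0, 1, 1, 4]

With the vertex order [0, 1, 2, 3], the degrees are [3, 1, 1, 1], giving D = diag(3, 1, 1, 1) and L = D - A. The multiplicity of 0 as a Laplacian eigenvalue equals the number of connected components. By the matrix-tree theorem the graph has (1/4) * product of the nonzero eigenvalues = 1 spanning tree.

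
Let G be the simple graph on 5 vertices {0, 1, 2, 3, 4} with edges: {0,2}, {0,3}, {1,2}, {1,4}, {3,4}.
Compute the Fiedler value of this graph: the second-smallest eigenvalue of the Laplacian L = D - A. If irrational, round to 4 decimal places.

Reading degrees in the order [0, 1, 2, 3, 4] gives [2, 2, 2, 2, 2]; set D = diag(2, 2, 2, 2, 2) and form L = D - A. Computing the eigenvalues of L and sorting gives [0, 1.3820, 1.3820, 3.6180, 3.6180]. The Fiedler value lambda_2 = 1.3820 is strictly positive, so the graph is connected.

1.3820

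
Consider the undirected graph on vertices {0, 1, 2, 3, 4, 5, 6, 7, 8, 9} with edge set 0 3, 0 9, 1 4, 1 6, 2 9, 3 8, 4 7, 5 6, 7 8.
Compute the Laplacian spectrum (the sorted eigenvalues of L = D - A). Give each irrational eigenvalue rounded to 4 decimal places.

[0, 0.0979, 0.3820, 0.8244, 1.3820, 2, 2.6180, 3.1756, 3.6180, 3.9021]

Each diagonal entry of L is the vertex degree and each off-diagonal entry is -1 where an edge is present, 0 otherwise; in the order [0, 1, 2, 3, 4, 5, 6, 7, 8, 9] the diagonal is [2, 2, 1, 2, 2, 1, 2, 2, 2, 2]. Since every row of L sums to 0, the all-ones vector is in the kernel and 0 is an eigenvalue. The largest eigenvalue, 3.9021, is at most the vertex count 10.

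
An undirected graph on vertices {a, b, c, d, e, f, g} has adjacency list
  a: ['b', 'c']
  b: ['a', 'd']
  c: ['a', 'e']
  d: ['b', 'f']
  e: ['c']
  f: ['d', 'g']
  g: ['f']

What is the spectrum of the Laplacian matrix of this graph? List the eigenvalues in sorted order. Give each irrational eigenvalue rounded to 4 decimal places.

[0, 0.1981, 0.7530, 1.5550, 2.4450, 3.2470, 3.8019]

With the vertex order [a, b, c, d, e, f, g], the degrees are [2, 2, 2, 2, 1, 2, 1], giving D = diag(2, 2, 2, 2, 1, 2, 1) and L = D - A. Since every row of L sums to 0, the all-ones vector is in the kernel and 0 is an eigenvalue. The largest eigenvalue, 3.8019, is at most the vertex count 7.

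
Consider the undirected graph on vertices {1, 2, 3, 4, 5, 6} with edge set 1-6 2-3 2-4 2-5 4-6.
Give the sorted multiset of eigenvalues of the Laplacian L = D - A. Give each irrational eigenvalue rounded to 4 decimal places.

Reading degrees in the order [1, 2, 3, 4, 5, 6] gives [1, 3, 1, 2, 1, 2]; set D = diag(1, 3, 1, 2, 1, 2) and form L = D - A. The multiplicity of 0 as a Laplacian eigenvalue equals the number of connected components.

[0, 0.3249, 1, 1.4608, 3, 4.2143]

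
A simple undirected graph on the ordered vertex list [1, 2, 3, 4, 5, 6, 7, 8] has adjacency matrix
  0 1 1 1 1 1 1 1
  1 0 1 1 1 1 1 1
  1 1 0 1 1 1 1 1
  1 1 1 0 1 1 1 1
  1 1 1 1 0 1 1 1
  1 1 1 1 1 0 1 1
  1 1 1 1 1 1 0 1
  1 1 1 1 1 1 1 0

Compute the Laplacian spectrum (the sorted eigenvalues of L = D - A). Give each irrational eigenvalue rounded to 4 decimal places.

With the vertex order [1, 2, 3, 4, 5, 6, 7, 8], the degrees are [7, 7, 7, 7, 7, 7, 7, 7], giving D = diag(7, 7, 7, 7, 7, 7, 7, 7) and L = D - A. L is symmetric positive semidefinite, so every eigenvalue is real and nonnegative. The single zero eigenvalue shows the graph is connected.

[0, 8, 8, 8, 8, 8, 8, 8]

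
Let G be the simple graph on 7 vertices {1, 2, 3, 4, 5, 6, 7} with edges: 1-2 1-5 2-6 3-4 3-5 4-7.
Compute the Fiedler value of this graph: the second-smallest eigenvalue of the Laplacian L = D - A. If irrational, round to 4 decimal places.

Each diagonal entry of L is the vertex degree and each off-diagonal entry is -1 where an edge is present, 0 otherwise; in the order [1, 2, 3, 4, 5, 6, 7] the diagonal is [2, 2, 2, 2, 2, 1, 1]. The sorted Laplacian eigenvalues are [0, 0.1981, 0.7530, 1.5550, 2.4450, 3.2470, 3.8019]; the algebraic connectivity is the second entry, 0.1981. The eigenvalues sum to 12, which equals trace(L) = 2|E|. By the matrix-tree theorem the graph has (1/7) * product of the nonzero eigenvalues = 1 spanning tree.

0.1981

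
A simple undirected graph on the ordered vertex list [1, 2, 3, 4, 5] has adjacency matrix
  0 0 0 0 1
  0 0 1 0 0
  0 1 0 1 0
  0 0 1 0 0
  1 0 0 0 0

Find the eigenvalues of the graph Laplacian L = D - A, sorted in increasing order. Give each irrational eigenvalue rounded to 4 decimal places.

Each diagonal entry of L is the vertex degree and each off-diagonal entry is -1 where an edge is present, 0 otherwise; in the order [1, 2, 3, 4, 5] the diagonal is [1, 1, 2, 1, 1]. Since every row of L sums to 0, the all-ones vector is in the kernel and 0 is an eigenvalue. The 2 zero eigenvalues correspond to the 2 connected components. The largest eigenvalue, 3, is at most the vertex count 5.

[0, 0, 1, 2, 3]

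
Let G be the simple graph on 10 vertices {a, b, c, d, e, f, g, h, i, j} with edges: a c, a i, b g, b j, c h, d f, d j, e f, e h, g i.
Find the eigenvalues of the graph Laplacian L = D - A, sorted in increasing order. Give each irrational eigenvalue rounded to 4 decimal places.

[0, 0.3820, 0.3820, 1.3820, 1.3820, 2.6180, 2.6180, 3.6180, 3.6180, 4]

With the vertex order [a, b, c, d, e, f, g, h, i, j], the degrees are [2, 2, 2, 2, 2, 2, 2, 2, 2, 2], giving D = diag(2, 2, 2, 2, 2, 2, 2, 2, 2, 2) and L = D - A. Since every row of L sums to 0, the all-ones vector is in the kernel and 0 is an eigenvalue. The eigenvalues sum to 20, which equals trace(L) = 2|E|. There is one zero in the spectrum, matching the 1 component.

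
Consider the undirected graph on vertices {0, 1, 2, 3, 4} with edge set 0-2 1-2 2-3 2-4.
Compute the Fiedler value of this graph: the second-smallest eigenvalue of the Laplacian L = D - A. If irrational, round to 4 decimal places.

With the vertex order [0, 1, 2, 3, 4], the degrees are [1, 1, 4, 1, 1], giving D = diag(1, 1, 4, 1, 1) and L = D - A. The sorted Laplacian eigenvalues are [0, 1, 1, 1, 5]; the algebraic connectivity is the second entry, 1.

1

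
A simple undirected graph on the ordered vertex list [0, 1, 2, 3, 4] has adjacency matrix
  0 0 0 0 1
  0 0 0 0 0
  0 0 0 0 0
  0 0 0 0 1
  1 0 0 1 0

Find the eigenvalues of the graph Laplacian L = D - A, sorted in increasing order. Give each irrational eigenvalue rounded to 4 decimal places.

Each diagonal entry of L is the vertex degree and each off-diagonal entry is -1 where an edge is present, 0 otherwise; in the order [0, 1, 2, 3, 4] the diagonal is [1, 0, 0, 1, 2]. The multiplicity of 0 as a Laplacian eigenvalue equals the number of connected components. The 3 zero eigenvalues correspond to the 3 connected components. The eigenvalues sum to 4, which equals trace(L) = 2|E|.

[0, 0, 0, 1, 3]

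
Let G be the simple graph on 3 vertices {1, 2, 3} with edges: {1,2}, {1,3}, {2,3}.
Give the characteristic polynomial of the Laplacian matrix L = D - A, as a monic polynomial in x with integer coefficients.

x^3 - 6x^2 + 9x

Reading degrees in the order [1, 2, 3] gives [2, 2, 2]; set D = diag(2, 2, 2) and form L = D - A. The eigenvalues of L are [0, 3, 3]; the characteristic polynomial is the product of (x - lambda_i), which multiplies out to x^3 - 6x^2 + 9x. The constant term is 0 because L is singular (the all-ones vector lies in its kernel).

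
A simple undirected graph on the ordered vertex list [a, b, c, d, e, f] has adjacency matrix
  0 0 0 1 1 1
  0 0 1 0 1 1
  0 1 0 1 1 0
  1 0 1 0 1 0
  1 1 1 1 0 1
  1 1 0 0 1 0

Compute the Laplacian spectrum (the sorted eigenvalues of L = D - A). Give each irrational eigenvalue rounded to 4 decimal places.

[0, 2.3820, 2.3820, 4.6180, 4.6180, 6]

Reading degrees in the order [a, b, c, d, e, f] gives [3, 3, 3, 3, 5, 3]; set D = diag(3, 3, 3, 3, 5, 3) and form L = D - A. L is symmetric positive semidefinite, so every eigenvalue is real and nonnegative. The largest eigenvalue, 6, is at most the vertex count 6. By the matrix-tree theorem the graph has (1/6) * product of the nonzero eigenvalues = 121 spanning trees.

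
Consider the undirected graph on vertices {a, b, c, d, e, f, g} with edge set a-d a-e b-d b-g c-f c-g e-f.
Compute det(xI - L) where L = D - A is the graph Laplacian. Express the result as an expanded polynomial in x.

Reading degrees in the order [a, b, c, d, e, f, g] gives [2, 2, 2, 2, 2, 2, 2]; set D = diag(2, 2, 2, 2, 2, 2, 2) and form L = D - A. Computing det(xI - L) by cofactor expansion (or equivalently via sum-over-permutations) gives x^7 - 14x^6 + 77x^5 - 210x^4 + 294x^3 - 196x^2 + 49x. The constant term is 0 because L is singular (the all-ones vector lies in its kernel). There is one zero in the spectrum, matching the 1 component.

x^7 - 14x^6 + 77x^5 - 210x^4 + 294x^3 - 196x^2 + 49x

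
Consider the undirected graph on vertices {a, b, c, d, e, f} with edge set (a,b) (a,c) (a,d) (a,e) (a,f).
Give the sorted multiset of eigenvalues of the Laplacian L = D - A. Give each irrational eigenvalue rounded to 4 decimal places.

Reading degrees in the order [a, b, c, d, e, f] gives [5, 1, 1, 1, 1, 1]; set D = diag(5, 1, 1, 1, 1, 1) and form L = D - A. L is symmetric positive semidefinite, so every eigenvalue is real and nonnegative. The single zero eigenvalue shows the graph is connected.

[0, 1, 1, 1, 1, 6]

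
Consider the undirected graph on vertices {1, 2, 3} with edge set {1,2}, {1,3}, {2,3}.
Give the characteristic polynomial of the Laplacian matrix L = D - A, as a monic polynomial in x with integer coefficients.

Reading degrees in the order [1, 2, 3] gives [2, 2, 2]; set D = diag(2, 2, 2) and form L = D - A. Computing det(xI - L) by cofactor expansion (or equivalently via sum-over-permutations) gives x^3 - 6x^2 + 9x. The constant term is 0 because L is singular (the all-ones vector lies in its kernel).

x^3 - 6x^2 + 9x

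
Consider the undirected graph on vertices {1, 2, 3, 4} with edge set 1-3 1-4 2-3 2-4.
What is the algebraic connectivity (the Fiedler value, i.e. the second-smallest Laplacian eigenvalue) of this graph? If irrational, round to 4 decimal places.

Reading degrees in the order [1, 2, 3, 4] gives [2, 2, 2, 2]; set D = diag(2, 2, 2, 2) and form L = D - A. The sorted Laplacian eigenvalues are [0, 2, 2, 4]; the algebraic connectivity is the second entry, 2. The eigenvalues sum to 8, which equals trace(L) = 2|E|. The largest eigenvalue, 4, is at most the vertex count 4.

2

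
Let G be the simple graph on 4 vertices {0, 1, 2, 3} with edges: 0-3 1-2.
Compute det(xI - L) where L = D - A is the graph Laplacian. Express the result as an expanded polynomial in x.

With the vertex order [0, 1, 2, 3], the degrees are [1, 1, 1, 1], giving D = diag(1, 1, 1, 1) and L = D - A. The eigenvalues of L are [0, 0, 2, 2]; the characteristic polynomial is the product of (x - lambda_i), which multiplies out to x^4 - 4x^3 + 4x^2. Since p(0) = det(-L) = 0, x divides p(x). There are 2 zeros in the spectrum, matching the 2 components. The eigenvalues sum to 4, which equals trace(L) = 2|E|.

x^4 - 4x^3 + 4x^2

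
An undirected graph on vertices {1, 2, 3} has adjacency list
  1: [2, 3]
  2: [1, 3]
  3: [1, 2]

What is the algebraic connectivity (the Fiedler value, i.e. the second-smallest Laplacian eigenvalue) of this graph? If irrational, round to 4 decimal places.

3

With the vertex order [1, 2, 3], the degrees are [2, 2, 2], giving D = diag(2, 2, 2) and L = D - A. The smallest Laplacian eigenvalue is always 0. The next one, lambda_2 = 3, measures how hard the graph is to disconnect: larger values mean better connectivity.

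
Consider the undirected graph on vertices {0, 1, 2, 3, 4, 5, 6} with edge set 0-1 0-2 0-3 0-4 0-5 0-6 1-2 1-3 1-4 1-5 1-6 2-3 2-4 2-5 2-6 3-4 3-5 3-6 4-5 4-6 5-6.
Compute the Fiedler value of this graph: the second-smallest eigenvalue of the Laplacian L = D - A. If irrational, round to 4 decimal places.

7

Reading degrees in the order [0, 1, 2, 3, 4, 5, 6] gives [6, 6, 6, 6, 6, 6, 6]; set D = diag(6, 6, 6, 6, 6, 6, 6) and form L = D - A. The smallest Laplacian eigenvalue is always 0. The next one, lambda_2 = 7, measures how hard the graph is to disconnect: larger values mean better connectivity.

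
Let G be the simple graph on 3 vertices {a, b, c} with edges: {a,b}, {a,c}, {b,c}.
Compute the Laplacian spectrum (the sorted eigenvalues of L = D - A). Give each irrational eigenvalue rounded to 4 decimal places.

Each diagonal entry of L is the vertex degree and each off-diagonal entry is -1 where an edge is present, 0 otherwise; in the order [a, b, c] the diagonal is [2, 2, 2]. Since every row of L sums to 0, the all-ones vector is in the kernel and 0 is an eigenvalue. The single zero eigenvalue shows the graph is connected. The largest eigenvalue, 3, is at most the vertex count 3.

[0, 3, 3]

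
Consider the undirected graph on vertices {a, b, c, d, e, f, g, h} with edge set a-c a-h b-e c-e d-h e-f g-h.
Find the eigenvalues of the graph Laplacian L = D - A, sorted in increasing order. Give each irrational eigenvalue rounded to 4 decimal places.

Reading degrees in the order [a, b, c, d, e, f, g, h] gives [2, 1, 2, 1, 3, 1, 1, 3]; set D = diag(2, 1, 2, 1, 3, 1, 1, 3) and form L = D - A. The multiplicity of 0 as a Laplacian eigenvalue equals the number of connected components.

[0, 0.1864, 1, 1, 1, 2.4707, 4, 4.3429]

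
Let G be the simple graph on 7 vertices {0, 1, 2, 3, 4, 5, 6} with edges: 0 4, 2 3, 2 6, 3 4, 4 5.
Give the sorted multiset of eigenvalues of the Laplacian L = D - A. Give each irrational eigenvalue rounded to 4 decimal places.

Each diagonal entry of L is the vertex degree and each off-diagonal entry is -1 where an edge is present, 0 otherwise; in the order [0, 1, 2, 3, 4, 5, 6] the diagonal is [1, 0, 2, 2, 3, 1, 1]. Since every row of L sums to 0, the all-ones vector is in the kernel and 0 is an eigenvalue. The 2 zero eigenvalues correspond to the 2 connected components. There are 2 zeros in the spectrum, matching the 2 components.

[0, 0, 0.3249, 1, 1.4608, 3, 4.2143]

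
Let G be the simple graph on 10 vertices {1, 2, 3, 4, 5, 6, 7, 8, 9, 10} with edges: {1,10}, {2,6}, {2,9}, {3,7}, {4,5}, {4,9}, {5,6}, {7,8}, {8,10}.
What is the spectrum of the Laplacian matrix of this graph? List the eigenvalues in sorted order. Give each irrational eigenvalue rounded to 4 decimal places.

[0, 0, 0.3820, 1.3820, 1.3820, 1.3820, 2.6180, 3.6180, 3.6180, 3.6180]

With the vertex order [1, 2, 3, 4, 5, 6, 7, 8, 9, 10], the degrees are [1, 2, 1, 2, 2, 2, 2, 2, 2, 2], giving D = diag(1, 2, 1, 2, 2, 2, 2, 2, 2, 2) and L = D - A. L is symmetric positive semidefinite, so every eigenvalue is real and nonnegative. The 2 zero eigenvalues correspond to the 2 connected components.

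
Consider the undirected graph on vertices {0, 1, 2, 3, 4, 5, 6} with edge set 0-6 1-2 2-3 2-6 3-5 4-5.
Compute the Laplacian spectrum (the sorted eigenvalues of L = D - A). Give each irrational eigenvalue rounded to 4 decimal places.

[0, 0.2603, 0.6262, 1.4055, 2.2742, 3.0996, 4.3342]

Reading degrees in the order [0, 1, 2, 3, 4, 5, 6] gives [1, 1, 3, 2, 1, 2, 2]; set D = diag(1, 1, 3, 2, 1, 2, 2) and form L = D - A. L is symmetric positive semidefinite, so every eigenvalue is real and nonnegative. By the matrix-tree theorem the graph has (1/7) * product of the nonzero eigenvalues = 1 spanning tree.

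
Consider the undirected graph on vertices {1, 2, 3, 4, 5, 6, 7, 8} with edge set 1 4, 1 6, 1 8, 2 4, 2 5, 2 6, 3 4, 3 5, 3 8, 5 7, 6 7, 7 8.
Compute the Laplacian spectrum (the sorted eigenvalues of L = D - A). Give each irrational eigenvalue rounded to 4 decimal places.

[0, 2, 2, 2, 4, 4, 4, 6]

With the vertex order [1, 2, 3, 4, 5, 6, 7, 8], the degrees are [3, 3, 3, 3, 3, 3, 3, 3], giving D = diag(3, 3, 3, 3, 3, 3, 3, 3) and L = D - A. Diagonalising L (or applying a numerical eigensolver to the 8x8 matrix) gives the spectrum above. The largest eigenvalue, 6, is at most the vertex count 8.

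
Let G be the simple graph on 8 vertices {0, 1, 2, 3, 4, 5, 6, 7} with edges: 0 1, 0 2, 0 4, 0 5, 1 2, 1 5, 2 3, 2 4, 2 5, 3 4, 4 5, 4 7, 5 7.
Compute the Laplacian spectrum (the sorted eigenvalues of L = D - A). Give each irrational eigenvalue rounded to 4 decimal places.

[0, 0, 1.7639, 1.9697, 4.1346, 5.5794, 6.2361, 6.3163]

Each diagonal entry of L is the vertex degree and each off-diagonal entry is -1 where an edge is present, 0 otherwise; in the order [0, 1, 2, 3, 4, 5, 6, 7] the diagonal is [4, 3, 5, 2, 5, 5, 0, 2]. Diagonalising L (or applying a numerical eigensolver to the 8x8 matrix) gives the spectrum above. The 2 zero eigenvalues correspond to the 2 connected components. The eigenvalues sum to 26, which equals trace(L) = 2|E|. There are 2 zeros in the spectrum, matching the 2 components.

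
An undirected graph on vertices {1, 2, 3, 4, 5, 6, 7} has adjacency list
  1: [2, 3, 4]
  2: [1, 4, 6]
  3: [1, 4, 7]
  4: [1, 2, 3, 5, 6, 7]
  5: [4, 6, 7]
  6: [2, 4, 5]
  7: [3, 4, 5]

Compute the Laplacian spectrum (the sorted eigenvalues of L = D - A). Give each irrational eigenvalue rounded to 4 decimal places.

With the vertex order [1, 2, 3, 4, 5, 6, 7], the degrees are [3, 3, 3, 6, 3, 3, 3], giving D = diag(3, 3, 3, 6, 3, 3, 3) and L = D - A. The multiplicity of 0 as a Laplacian eigenvalue equals the number of connected components. The eigenvalues sum to 24, which equals trace(L) = 2|E|.

[0, 2, 2, 4, 4, 5, 7]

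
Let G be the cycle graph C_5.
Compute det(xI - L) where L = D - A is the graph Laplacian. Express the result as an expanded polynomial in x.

The graph has 5 vertices and degree multiset [2, 2, 2, 2, 2]; D is the diagonal matrix of degrees and L = D - A. Computing det(xI - L) by cofactor expansion (or equivalently via sum-over-permutations) gives x^5 - 10x^4 + 35x^3 - 50x^2 + 25x. Since p(0) = det(-L) = 0, x divides p(x). There is one zero in the spectrum, matching the 1 component. By the matrix-tree theorem the graph has (1/5) * product of the nonzero eigenvalues = 5 spanning trees.

x^5 - 10x^4 + 35x^3 - 50x^2 + 25x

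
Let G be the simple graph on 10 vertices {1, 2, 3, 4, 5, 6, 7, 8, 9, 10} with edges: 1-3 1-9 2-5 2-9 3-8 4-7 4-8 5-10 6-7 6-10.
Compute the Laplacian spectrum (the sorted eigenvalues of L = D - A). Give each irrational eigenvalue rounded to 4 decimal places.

[0, 0.3820, 0.3820, 1.3820, 1.3820, 2.6180, 2.6180, 3.6180, 3.6180, 4]

Each diagonal entry of L is the vertex degree and each off-diagonal entry is -1 where an edge is present, 0 otherwise; in the order [1, 2, 3, 4, 5, 6, 7, 8, 9, 10] the diagonal is [2, 2, 2, 2, 2, 2, 2, 2, 2, 2]. The multiplicity of 0 as a Laplacian eigenvalue equals the number of connected components. The eigenvalues sum to 20, which equals trace(L) = 2|E|. By the matrix-tree theorem the graph has (1/10) * product of the nonzero eigenvalues = 10 spanning trees.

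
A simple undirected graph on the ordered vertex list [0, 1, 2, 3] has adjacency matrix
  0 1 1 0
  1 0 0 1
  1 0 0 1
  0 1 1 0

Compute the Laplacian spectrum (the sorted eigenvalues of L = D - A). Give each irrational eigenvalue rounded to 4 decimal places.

With the vertex order [0, 1, 2, 3], the degrees are [2, 2, 2, 2], giving D = diag(2, 2, 2, 2) and L = D - A. L is symmetric positive semidefinite, so every eigenvalue is real and nonnegative. The single zero eigenvalue shows the graph is connected. The largest eigenvalue, 4, is at most the vertex count 4.

[0, 2, 2, 4]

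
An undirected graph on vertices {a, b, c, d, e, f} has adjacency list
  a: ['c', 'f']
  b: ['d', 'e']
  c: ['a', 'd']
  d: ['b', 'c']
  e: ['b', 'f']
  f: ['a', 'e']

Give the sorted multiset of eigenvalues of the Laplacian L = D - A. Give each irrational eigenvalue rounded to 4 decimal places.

Reading degrees in the order [a, b, c, d, e, f] gives [2, 2, 2, 2, 2, 2]; set D = diag(2, 2, 2, 2, 2, 2) and form L = D - A. L is symmetric positive semidefinite, so every eigenvalue is real and nonnegative. The largest eigenvalue, 4, is at most the vertex count 6.

[0, 1, 1, 3, 3, 4]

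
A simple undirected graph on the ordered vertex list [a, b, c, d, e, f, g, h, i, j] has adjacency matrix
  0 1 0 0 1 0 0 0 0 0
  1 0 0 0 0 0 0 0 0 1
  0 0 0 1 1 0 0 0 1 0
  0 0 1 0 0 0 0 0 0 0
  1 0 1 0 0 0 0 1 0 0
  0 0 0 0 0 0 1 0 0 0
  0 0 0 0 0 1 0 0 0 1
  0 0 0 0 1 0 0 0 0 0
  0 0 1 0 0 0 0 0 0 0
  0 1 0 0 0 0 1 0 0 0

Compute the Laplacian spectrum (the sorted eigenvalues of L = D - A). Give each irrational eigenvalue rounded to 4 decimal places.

With the vertex order [a, b, c, d, e, f, g, h, i, j], the degrees are [2, 2, 3, 1, 3, 1, 2, 1, 1, 2], giving D = diag(2, 2, 3, 1, 3, 1, 2, 1, 1, 2) and L = D - A. Diagonalising L (or applying a numerical eigensolver to the 10x10 matrix) gives the spectrum above.

[0, 0.1236, 0.4790, 0.7723, 1, 1.5904, 2.5350, 3.1669, 3.6885, 4.6442]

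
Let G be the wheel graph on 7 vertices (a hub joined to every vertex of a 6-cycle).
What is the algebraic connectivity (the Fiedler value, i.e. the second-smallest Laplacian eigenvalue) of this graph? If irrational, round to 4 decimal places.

2

The graph has 7 vertices and degree multiset [6, 3, 3, 3, 3, 3, 3]; D is the diagonal matrix of degrees and L = D - A. The smallest Laplacian eigenvalue is always 0. The next one, lambda_2 = 2, measures how hard the graph is to disconnect: larger values mean better connectivity. The largest eigenvalue, 7, is at most the vertex count 7. There is one zero in the spectrum, matching the 1 component.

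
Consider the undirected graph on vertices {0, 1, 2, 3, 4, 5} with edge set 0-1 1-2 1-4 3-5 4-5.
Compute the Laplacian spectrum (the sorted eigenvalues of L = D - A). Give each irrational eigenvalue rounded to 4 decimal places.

Each diagonal entry of L is the vertex degree and each off-diagonal entry is -1 where an edge is present, 0 otherwise; in the order [0, 1, 2, 3, 4, 5] the diagonal is [1, 3, 1, 1, 2, 2]. Diagonalising L (or applying a numerical eigensolver to the 6x6 matrix) gives the spectrum above.

[0, 0.3249, 1, 1.4608, 3, 4.2143]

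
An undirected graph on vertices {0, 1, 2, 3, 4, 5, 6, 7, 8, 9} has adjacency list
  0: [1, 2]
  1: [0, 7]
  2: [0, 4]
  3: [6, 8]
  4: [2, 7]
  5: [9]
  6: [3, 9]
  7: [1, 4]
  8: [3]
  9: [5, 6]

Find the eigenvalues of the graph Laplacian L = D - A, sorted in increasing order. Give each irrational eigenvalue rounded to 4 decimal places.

With the vertex order [0, 1, 2, 3, 4, 5, 6, 7, 8, 9], the degrees are [2, 2, 2, 2, 2, 1, 2, 2, 1, 2], giving D = diag(2, 2, 2, 2, 2, 1, 2, 2, 1, 2) and L = D - A. Diagonalising L (or applying a numerical eigensolver to the 10x10 matrix) gives the spectrum above. The 2 zero eigenvalues correspond to the 2 connected components. The largest eigenvalue, 3.6180, is at most the vertex count 10.

[0, 0, 0.3820, 1.3820, 1.3820, 1.3820, 2.6180, 3.6180, 3.6180, 3.6180]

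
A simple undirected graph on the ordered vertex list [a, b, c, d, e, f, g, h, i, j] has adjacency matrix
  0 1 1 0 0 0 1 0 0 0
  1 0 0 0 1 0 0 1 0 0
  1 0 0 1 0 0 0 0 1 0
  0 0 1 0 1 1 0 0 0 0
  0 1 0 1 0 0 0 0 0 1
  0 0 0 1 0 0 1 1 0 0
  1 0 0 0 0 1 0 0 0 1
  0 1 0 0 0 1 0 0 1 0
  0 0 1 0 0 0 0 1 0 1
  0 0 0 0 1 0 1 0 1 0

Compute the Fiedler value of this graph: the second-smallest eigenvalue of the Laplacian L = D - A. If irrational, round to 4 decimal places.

Reading degrees in the order [a, b, c, d, e, f, g, h, i, j] gives [3, 3, 3, 3, 3, 3, 3, 3, 3, 3]; set D = diag(3, 3, 3, 3, 3, 3, 3, 3, 3, 3) and form L = D - A. Computing the eigenvalues of L and sorting gives [0, 2, 2, 2, 2, 2, 5, 5, 5, 5]. The Fiedler value lambda_2 = 2 is strictly positive, so the graph is connected. There is one zero in the spectrum, matching the 1 component. The eigenvalues sum to 30, which equals trace(L) = 2|E|.

2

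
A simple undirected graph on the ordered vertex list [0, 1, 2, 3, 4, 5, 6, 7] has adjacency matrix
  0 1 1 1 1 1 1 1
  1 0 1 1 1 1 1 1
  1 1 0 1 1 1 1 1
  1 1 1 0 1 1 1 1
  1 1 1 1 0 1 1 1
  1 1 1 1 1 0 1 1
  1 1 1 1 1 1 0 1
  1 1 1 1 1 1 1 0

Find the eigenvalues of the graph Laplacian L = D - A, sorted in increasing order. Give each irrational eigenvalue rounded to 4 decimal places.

With the vertex order [0, 1, 2, 3, 4, 5, 6, 7], the degrees are [7, 7, 7, 7, 7, 7, 7, 7], giving D = diag(7, 7, 7, 7, 7, 7, 7, 7) and L = D - A. Since every row of L sums to 0, the all-ones vector is in the kernel and 0 is an eigenvalue. The single zero eigenvalue shows the graph is connected. There is one zero in the spectrum, matching the 1 component. The largest eigenvalue, 8, is at most the vertex count 8.

[0, 8, 8, 8, 8, 8, 8, 8]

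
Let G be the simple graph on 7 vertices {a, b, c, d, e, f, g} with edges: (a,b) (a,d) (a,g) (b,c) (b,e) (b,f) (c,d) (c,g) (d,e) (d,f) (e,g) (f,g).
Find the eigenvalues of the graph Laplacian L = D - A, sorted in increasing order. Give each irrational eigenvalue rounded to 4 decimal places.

[0, 3, 3, 3, 4, 4, 7]

With the vertex order [a, b, c, d, e, f, g], the degrees are [3, 4, 3, 4, 3, 3, 4], giving D = diag(3, 4, 3, 4, 3, 3, 4) and L = D - A. L is symmetric positive semidefinite, so every eigenvalue is real and nonnegative. The single zero eigenvalue shows the graph is connected.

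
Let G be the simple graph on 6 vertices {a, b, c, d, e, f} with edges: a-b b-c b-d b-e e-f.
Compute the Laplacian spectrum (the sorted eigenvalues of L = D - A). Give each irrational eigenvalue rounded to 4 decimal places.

[0, 0.4859, 1, 1, 2.4280, 5.0861]

With the vertex order [a, b, c, d, e, f], the degrees are [1, 4, 1, 1, 2, 1], giving D = diag(1, 4, 1, 1, 2, 1) and L = D - A. The multiplicity of 0 as a Laplacian eigenvalue equals the number of connected components. The single zero eigenvalue shows the graph is connected. The eigenvalues sum to 10, which equals trace(L) = 2|E|. By the matrix-tree theorem the graph has (1/6) * product of the nonzero eigenvalues = 1 spanning tree.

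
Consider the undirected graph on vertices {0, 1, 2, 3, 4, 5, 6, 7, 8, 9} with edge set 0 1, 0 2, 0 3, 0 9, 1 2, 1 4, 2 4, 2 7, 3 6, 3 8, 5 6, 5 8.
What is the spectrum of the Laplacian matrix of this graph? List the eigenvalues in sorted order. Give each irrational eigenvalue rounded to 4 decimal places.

[0, 0.2445, 0.7398, 1.1408, 2, 2.2727, 3.0920, 4.1191, 4.7421, 5.6491]

Each diagonal entry of L is the vertex degree and each off-diagonal entry is -1 where an edge is present, 0 otherwise; in the order [0, 1, 2, 3, 4, 5, 6, 7, 8, 9] the diagonal is [4, 3, 4, 3, 2, 2, 2, 1, 2, 1]. Since every row of L sums to 0, the all-ones vector is in the kernel and 0 is an eigenvalue. The single zero eigenvalue shows the graph is connected. The eigenvalues sum to 24, which equals trace(L) = 2|E|. By the matrix-tree theorem the graph has (1/10) * product of the nonzero eigenvalues = 32 spanning trees.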